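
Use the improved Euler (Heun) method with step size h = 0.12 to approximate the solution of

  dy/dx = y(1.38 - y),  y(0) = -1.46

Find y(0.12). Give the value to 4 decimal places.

-2.1008

Heun: k1 = f(x_n, y_n); k2 = f(x_n + h, y_n + h·k1); y_{n+1} = y_n + (h/2)·(k1 + k2).
x=0.000000, y=-1.460000:
  k1 = f(0.000000, -1.460000) = -4.146400
  k2 = f(0.120000, -1.957568) = -6.533516
  y ← -1.460000 + (0.12/2)·(-4.146400 + (-6.533516)) = -2.100795
y(0.12) ≈ -2.1008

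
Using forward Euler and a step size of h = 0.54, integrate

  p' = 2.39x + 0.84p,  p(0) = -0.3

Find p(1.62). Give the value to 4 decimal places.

1.4855

Euler: p_{n+1} = p_n + h·f(x_n, p_n).
x=0.000000, p=-0.300000: f=-0.252000 → p ← -0.300000 + 0.54·(-0.252000) = -0.436080
x=0.540000, p=-0.436080: f=0.924293 → p ← -0.436080 + 0.54·0.924293 = 0.063038
x=1.080000, p=0.063038: f=2.634152 → p ← 0.063038 + 0.54·2.634152 = 1.485480
p(1.62) ≈ 1.4855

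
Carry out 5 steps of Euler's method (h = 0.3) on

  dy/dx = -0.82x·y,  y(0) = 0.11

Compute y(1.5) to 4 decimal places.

Euler: y_{n+1} = y_n + h·f(x_n, y_n).
x=0.000000, y=0.110000: f=0.000000 → y ← 0.110000 + 0.3·0.000000 = 0.110000
x=0.300000, y=0.110000: f=-0.027060 → y ← 0.110000 + 0.3·(-0.027060) = 0.101882
x=0.600000, y=0.101882: f=-0.050126 → y ← 0.101882 + 0.3·(-0.050126) = 0.086844
x=0.900000, y=0.086844: f=-0.064091 → y ← 0.086844 + 0.3·(-0.064091) = 0.067617
x=1.200000, y=0.067617: f=-0.066535 → y ← 0.067617 + 0.3·(-0.066535) = 0.047656
y(1.5) ≈ 0.0477

0.0477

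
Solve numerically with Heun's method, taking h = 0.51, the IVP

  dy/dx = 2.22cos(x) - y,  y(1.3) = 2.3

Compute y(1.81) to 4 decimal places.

1.3662

Heun: k1 = f(x_n, y_n); k2 = f(x_n + h, y_n + h·k1); y_{n+1} = y_n + (h/2)·(k1 + k2).
x=1.300000, y=2.300000:
  k1 = f(1.300000, 2.300000) = -1.706153
  k2 = f(1.810000, 1.429862) = -1.955845
  y ← 2.300000 + (0.51/2)·(-1.706153 + (-1.955845)) = 1.366191
y(1.81) ≈ 1.3662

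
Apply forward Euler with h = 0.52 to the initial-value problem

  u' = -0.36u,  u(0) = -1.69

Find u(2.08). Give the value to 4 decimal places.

-0.7376

Euler: u_{n+1} = u_n + h·f(s_n, u_n).
s=0.000000, u=-1.690000: f=0.608400 → u ← -1.690000 + 0.52·0.608400 = -1.373632
s=0.520000, u=-1.373632: f=0.494508 → u ← -1.373632 + 0.52·0.494508 = -1.116488
s=1.040000, u=-1.116488: f=0.401936 → u ← -1.116488 + 0.52·0.401936 = -0.907482
s=1.560000, u=-0.907482: f=0.326693 → u ← -0.907482 + 0.52·0.326693 = -0.737601
u(2.08) ≈ -0.7376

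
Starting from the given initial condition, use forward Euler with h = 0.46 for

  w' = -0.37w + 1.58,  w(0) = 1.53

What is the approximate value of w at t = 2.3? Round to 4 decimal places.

Euler: w_{n+1} = w_n + h·f(t_n, w_n).
t=0.000000, w=1.530000: f=1.013900 → w ← 1.530000 + 0.46·1.013900 = 1.996394
t=0.460000, w=1.996394: f=0.841334 → w ← 1.996394 + 0.46·0.841334 = 2.383408
t=0.920000, w=2.383408: f=0.698139 → w ← 2.383408 + 0.46·0.698139 = 2.704552
t=1.380000, w=2.704552: f=0.579316 → w ← 2.704552 + 0.46·0.579316 = 2.971037
t=1.840000, w=2.971037: f=0.480716 → w ← 2.971037 + 0.46·0.480716 = 3.192167
w(2.3) ≈ 3.1922

3.1922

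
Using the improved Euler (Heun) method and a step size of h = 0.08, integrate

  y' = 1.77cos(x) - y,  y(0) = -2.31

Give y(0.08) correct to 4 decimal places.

-1.9969

Heun: k1 = f(x_n, y_n); k2 = f(x_n + h, y_n + h·k1); y_{n+1} = y_n + (h/2)·(k1 + k2).
x=0.000000, y=-2.310000:
  k1 = f(0.000000, -2.310000) = 4.080000
  k2 = f(0.080000, -1.983600) = 3.747939
  y ← -2.310000 + (0.08/2)·(4.080000 + 3.747939) = -1.996882
y(0.08) ≈ -1.9969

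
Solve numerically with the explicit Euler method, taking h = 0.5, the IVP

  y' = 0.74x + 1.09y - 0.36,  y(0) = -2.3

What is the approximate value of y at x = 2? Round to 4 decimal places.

-13.0885

Euler: y_{n+1} = y_n + h·f(x_n, y_n).
x=0.000000, y=-2.300000: f=-2.867000 → y ← -2.300000 + 0.5·(-2.867000) = -3.733500
x=0.500000, y=-3.733500: f=-4.059515 → y ← -3.733500 + 0.5·(-4.059515) = -5.763257
x=1.000000, y=-5.763257: f=-5.901951 → y ← -5.763257 + 0.5·(-5.901951) = -8.714233
x=1.500000, y=-8.714233: f=-8.748514 → y ← -8.714233 + 0.5·(-8.748514) = -13.088490
y(2) ≈ -13.0885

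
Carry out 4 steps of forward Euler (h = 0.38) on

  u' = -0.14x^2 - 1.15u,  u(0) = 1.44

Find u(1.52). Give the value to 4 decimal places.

Euler: u_{n+1} = u_n + h·f(x_n, u_n).
x=0.000000, u=1.440000: f=-1.656000 → u ← 1.440000 + 0.38·(-1.656000) = 0.810720
x=0.380000, u=0.810720: f=-0.952544 → u ← 0.810720 + 0.38·(-0.952544) = 0.448753
x=0.760000, u=0.448753: f=-0.596930 → u ← 0.448753 + 0.38·(-0.596930) = 0.221920
x=1.140000, u=0.221920: f=-0.437152 → u ← 0.221920 + 0.38·(-0.437152) = 0.055802
u(1.52) ≈ 0.0558

0.0558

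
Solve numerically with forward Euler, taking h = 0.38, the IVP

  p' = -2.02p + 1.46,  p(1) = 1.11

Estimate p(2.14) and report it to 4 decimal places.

0.7276

Euler: p_{n+1} = p_n + h·f(x_n, p_n).
x=1.000000, p=1.110000: f=-0.782200 → p ← 1.110000 + 0.38·(-0.782200) = 0.812764
x=1.380000, p=0.812764: f=-0.181783 → p ← 0.812764 + 0.38·(-0.181783) = 0.743686
x=1.760000, p=0.743686: f=-0.042246 → p ← 0.743686 + 0.38·(-0.042246) = 0.727633
p(2.14) ≈ 0.7276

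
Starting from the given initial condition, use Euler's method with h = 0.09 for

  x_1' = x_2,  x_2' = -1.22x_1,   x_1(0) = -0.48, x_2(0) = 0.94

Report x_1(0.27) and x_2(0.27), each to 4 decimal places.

-0.2128, 1.0697

Euler on (x_1,x_2): x_1_{n+1} = x_1_n + h·x_1', x_2_{n+1} = x_2_n + h·x_2'.
0.000000: (-0.480000, 0.940000); f=(0.940000, 0.585600) → (-0.395400, 0.992704)
0.090000: (-0.395400, 0.992704); f=(0.992704, 0.482388) → (-0.306057, 1.036119)
0.180000: (-0.306057, 1.036119); f=(1.036119, 0.373389) → (-0.212806, 1.069724)
(x_1(0.27), x_2(0.27)) ≈ (-0.2128, 1.0697)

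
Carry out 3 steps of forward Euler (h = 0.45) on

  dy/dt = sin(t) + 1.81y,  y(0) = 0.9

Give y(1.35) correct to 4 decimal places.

Euler: y_{n+1} = y_n + h·f(t_n, y_n).
t=0.000000, y=0.900000: f=1.629000 → y ← 0.900000 + 0.45·1.629000 = 1.633050
t=0.450000, y=1.633050: f=3.390786 → y ← 1.633050 + 0.45·3.390786 = 3.158904
t=0.900000, y=3.158904: f=6.500943 → y ← 3.158904 + 0.45·6.500943 = 6.084328
y(1.35) ≈ 6.0843

6.0843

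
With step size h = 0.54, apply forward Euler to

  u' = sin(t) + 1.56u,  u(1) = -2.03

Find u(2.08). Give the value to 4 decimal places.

-5.5138

Euler: u_{n+1} = u_n + h·f(t_n, u_n).
t=1.000000, u=-2.030000: f=-2.325329 → u ← -2.030000 + 0.54·(-2.325329) = -3.285678
t=1.540000, u=-3.285678: f=-4.126131 → u ← -3.285678 + 0.54·(-4.126131) = -5.513789
u(2.08) ≈ -5.5138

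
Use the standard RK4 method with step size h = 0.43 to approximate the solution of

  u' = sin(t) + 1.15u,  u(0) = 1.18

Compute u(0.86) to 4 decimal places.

RK4: k1 = f(t_n, u_n); k2 = f(t_n + h/2, u_n + (h/2)·k1); k3 = f(t_n + h/2, u_n + (h/2)·k2); k4 = f(t_n + h, u_n + h·k3); u_{n+1} = u_n + (h/6)·(k1 + 2k2 + 2k3 + k4).
t=0.000000, u=1.180000:
  k1 = f(0.000000, 1.180000) = 1.357000
  k2 = f(0.215000, 1.471755) = 1.905866
  k3 = f(0.215000, 1.589761) = 2.041573
  k4 = f(0.430000, 2.057876) = 2.783429
  u ← 1.180000 + (0.43/6)·(k1 + 2k2 + 2k3 + k4) = 2.042530
t=0.430000, u=2.042530:
  k1 = f(0.430000, 2.042530) = 2.765781
  k2 = f(0.645000, 2.637173) = 3.633947
  k3 = f(0.645000, 2.823829) = 3.848602
  k4 = f(0.860000, 3.697429) = 5.009886
  u ← 2.042530 + (0.43/6)·(k1 + 2k2 + 2k3 + k4) = 3.672285
u(0.86) ≈ 3.6723

3.6723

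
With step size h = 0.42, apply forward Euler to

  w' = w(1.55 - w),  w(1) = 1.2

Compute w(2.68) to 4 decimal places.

Euler: w_{n+1} = w_n + h·f(x_n, w_n).
x=1.000000, w=1.200000: f=0.420000 → w ← 1.200000 + 0.42·0.420000 = 1.376400
x=1.420000, w=1.376400: f=0.238943 → w ← 1.376400 + 0.42·0.238943 = 1.476756
x=1.840000, w=1.476756: f=0.108163 → w ← 1.476756 + 0.42·0.108163 = 1.522185
x=2.260000, w=1.522185: f=0.042340 → w ← 1.522185 + 0.42·0.042340 = 1.539968
w(2.68) ≈ 1.5400

1.5400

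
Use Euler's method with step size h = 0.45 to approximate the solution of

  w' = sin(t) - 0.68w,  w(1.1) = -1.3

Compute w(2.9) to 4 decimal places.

Euler: w_{n+1} = w_n + h·f(t_n, w_n).
t=1.100000, w=-1.300000: f=1.775207 → w ← -1.300000 + 0.45·1.775207 = -0.501157
t=1.550000, w=-0.501157: f=1.340570 → w ← -0.501157 + 0.45·1.340570 = 0.102100
t=2.000000, w=0.102100: f=0.839869 → w ← 0.102100 + 0.45·0.839869 = 0.480041
t=2.450000, w=0.480041: f=0.311337 → w ← 0.480041 + 0.45·0.311337 = 0.620143
w(2.9) ≈ 0.6201

0.6201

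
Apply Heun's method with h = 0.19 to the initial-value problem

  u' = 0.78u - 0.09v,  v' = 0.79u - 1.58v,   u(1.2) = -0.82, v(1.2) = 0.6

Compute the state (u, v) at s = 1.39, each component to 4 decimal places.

-0.9590, 0.3324

Heun on (u,v): k1 = f(s_n, state_n); k2 = f(s_n + h, state_n + h·k1); state_{n+1} = state_n + (h/2)·(k1 + k2).
1.200000: (-0.820000, 0.600000)
  k1 = (-0.693600, -1.595800)
  predictor → (-0.951784, 0.296798)
  k2 = (-0.769103, -1.220850)
  → (-0.958957, 0.332418)
(u(1.39), v(1.39)) ≈ (-0.9590, 0.3324)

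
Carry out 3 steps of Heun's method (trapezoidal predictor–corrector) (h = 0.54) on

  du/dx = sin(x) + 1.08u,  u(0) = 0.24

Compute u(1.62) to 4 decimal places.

Heun: k1 = f(x_n, u_n); k2 = f(x_n + h, u_n + h·k1); u_{n+1} = u_n + (h/2)·(k1 + k2).
x=0.000000, u=0.240000:
  k1 = f(0.000000, 0.240000) = 0.259200
  k2 = f(0.540000, 0.379968) = 0.924501
  u ← 0.240000 + (0.54/2)·(0.259200 + 0.924501) = 0.559599
x=0.540000, u=0.559599:
  k1 = f(0.540000, 0.559599) = 1.118503
  k2 = f(1.080000, 1.163591) = 2.138636
  u ← 0.559599 + (0.54/2)·(1.118503 + 2.138636) = 1.439027
x=1.080000, u=1.439027:
  k1 = f(1.080000, 1.439027) = 2.436107
  k2 = f(1.620000, 2.754525) = 3.973677
  u ← 1.439027 + (0.54/2)·(2.436107 + 3.973677) = 3.169669
u(1.62) ≈ 3.1697

3.1697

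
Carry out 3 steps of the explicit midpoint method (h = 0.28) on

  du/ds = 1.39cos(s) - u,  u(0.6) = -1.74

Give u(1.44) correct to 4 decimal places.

-0.4110

Midpoint: k1 = f(s_n, u_n); k2 = f(s_n + h/2, u_n + (h/2)·k1); u_{n+1} = u_n + h·k2.
s=0.600000, u=-1.740000:
  k1 = f(0.600000, -1.740000) = 2.887217
  k2 = f(0.740000, -1.335790) = 2.362261
  u ← -1.740000 + 0.28·2.362261 = -1.078567
s=0.880000, u=-1.078567:
  k1 = f(0.880000, -1.078567) = 1.964207
  k2 = f(1.020000, -0.803578) = 1.531057
  u ← -1.078567 + 0.28·1.531057 = -0.649871
s=1.160000, u=-0.649871:
  k1 = f(1.160000, -0.649871) = 1.204953
  k2 = f(1.300000, -0.481178) = 0.853001
  u ← -0.649871 + 0.28·0.853001 = -0.411031
u(1.44) ≈ -0.4110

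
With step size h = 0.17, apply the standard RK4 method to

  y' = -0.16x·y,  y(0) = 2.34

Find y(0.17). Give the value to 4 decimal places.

2.3346

RK4: k1 = f(x_n, y_n); k2 = f(x_n + h/2, y_n + (h/2)·k1); k3 = f(x_n + h/2, y_n + (h/2)·k2); k4 = f(x_n + h, y_n + h·k3); y_{n+1} = y_n + (h/6)·(k1 + 2k2 + 2k3 + k4).
x=0.000000, y=2.340000:
  k1 = f(0.000000, 2.340000) = 0.000000
  k2 = f(0.085000, 2.340000) = -0.031824
  k3 = f(0.085000, 2.337295) = -0.031787
  k4 = f(0.170000, 2.334596) = -0.063501
  y ← 2.340000 + (0.17/6)·(k1 + 2k2 + 2k3 + k4) = 2.334596
y(0.17) ≈ 2.3346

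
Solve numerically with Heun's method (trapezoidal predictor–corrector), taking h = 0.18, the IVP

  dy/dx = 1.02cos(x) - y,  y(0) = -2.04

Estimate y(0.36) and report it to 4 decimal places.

Heun: k1 = f(x_n, y_n); k2 = f(x_n + h, y_n + h·k1); y_{n+1} = y_n + (h/2)·(k1 + k2).
x=0.000000, y=-2.040000:
  k1 = f(0.000000, -2.040000) = 3.060000
  k2 = f(0.180000, -1.489200) = 2.492721
  y ← -2.040000 + (0.18/2)·(3.060000 + 2.492721) = -1.540255
x=0.180000, y=-1.540255:
  k1 = f(0.180000, -1.540255) = 2.543776
  k2 = f(0.360000, -1.082376) = 2.036990
  y ← -1.540255 + (0.18/2)·(2.543776 + 2.036990) = -1.127986
y(0.36) ≈ -1.1280

-1.1280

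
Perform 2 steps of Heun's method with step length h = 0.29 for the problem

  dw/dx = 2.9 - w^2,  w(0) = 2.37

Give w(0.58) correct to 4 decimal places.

Heun: k1 = f(x_n, w_n); k2 = f(x_n + h, w_n + h·k1); w_{n+1} = w_n + (h/2)·(k1 + k2).
x=0.000000, w=2.370000:
  k1 = f(0.000000, 2.370000) = -2.716900
  k2 = f(0.290000, 1.582099) = 0.396963
  w ← 2.370000 + (0.29/2)·(-2.716900 + 0.396963) = 2.033609
x=0.290000, w=2.033609:
  k1 = f(0.290000, 2.033609) = -1.235566
  k2 = f(0.580000, 1.675295) = 0.093387
  w ← 2.033609 + (0.29/2)·(-1.235566 + 0.093387) = 1.867993
w(0.58) ≈ 1.8680

1.8680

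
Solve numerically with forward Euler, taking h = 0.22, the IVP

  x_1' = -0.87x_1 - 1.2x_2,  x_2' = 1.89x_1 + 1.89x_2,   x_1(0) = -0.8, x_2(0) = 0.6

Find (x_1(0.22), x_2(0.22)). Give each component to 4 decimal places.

-0.8053, 0.5168

Euler on (x_1,x_2): x_1_{n+1} = x_1_n + h·x_1', x_2_{n+1} = x_2_n + h·x_2'.
0.000000: (-0.800000, 0.600000); f=(-0.024000, -0.378000) → (-0.805280, 0.516840)
(x_1(0.22), x_2(0.22)) ≈ (-0.8053, 0.5168)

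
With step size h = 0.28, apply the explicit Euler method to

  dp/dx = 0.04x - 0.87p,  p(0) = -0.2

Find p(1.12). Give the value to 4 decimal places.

-0.0495

Euler: p_{n+1} = p_n + h·f(x_n, p_n).
x=0.000000, p=-0.200000: f=0.174000 → p ← -0.200000 + 0.28·0.174000 = -0.151280
x=0.280000, p=-0.151280: f=0.142814 → p ← -0.151280 + 0.28·0.142814 = -0.111292
x=0.560000, p=-0.111292: f=0.119224 → p ← -0.111292 + 0.28·0.119224 = -0.077909
x=0.840000, p=-0.077909: f=0.101381 → p ← -0.077909 + 0.28·0.101381 = -0.049523
p(1.12) ≈ -0.0495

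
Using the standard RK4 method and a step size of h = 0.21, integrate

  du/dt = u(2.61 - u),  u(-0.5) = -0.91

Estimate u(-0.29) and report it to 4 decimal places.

RK4: k1 = f(t_n, u_n); k2 = f(t_n + h/2, u_n + (h/2)·k1); k3 = f(t_n + h/2, u_n + (h/2)·k2); k4 = f(t_n + h, u_n + h·k3); u_{n+1} = u_n + (h/6)·(k1 + 2k2 + 2k3 + k4).
t=-0.500000, u=-0.910000:
  k1 = f(-0.500000, -0.910000) = -3.203200
  k2 = f(-0.395000, -1.246336) = -4.806290
  k3 = f(-0.395000, -1.414660) = -5.693528
  k4 = f(-0.290000, -2.105641) = -9.929446
  u ← -0.910000 + (0.21/6)·(k1 + 2k2 + 2k3 + k4) = -2.104630
u(-0.29) ≈ -2.1046

-2.1046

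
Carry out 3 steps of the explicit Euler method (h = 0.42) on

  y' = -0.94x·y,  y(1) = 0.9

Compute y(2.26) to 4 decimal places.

Euler: y_{n+1} = y_n + h·f(x_n, y_n).
x=1.000000, y=0.900000: f=-0.846000 → y ← 0.900000 + 0.42·(-0.846000) = 0.544680
x=1.420000, y=0.544680: f=-0.727039 → y ← 0.544680 + 0.42·(-0.727039) = 0.239324
x=1.840000, y=0.239324: f=-0.413934 → y ← 0.239324 + 0.42·(-0.413934) = 0.065471
y(2.26) ≈ 0.0655

0.0655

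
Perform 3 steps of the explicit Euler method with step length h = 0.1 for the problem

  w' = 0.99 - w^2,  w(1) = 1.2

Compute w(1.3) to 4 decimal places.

1.0940

Euler: w_{n+1} = w_n + h·f(x_n, w_n).
x=1.000000, w=1.200000: f=-0.450000 → w ← 1.200000 + 0.1·(-0.450000) = 1.155000
x=1.100000, w=1.155000: f=-0.344025 → w ← 1.155000 + 0.1·(-0.344025) = 1.120598
x=1.200000, w=1.120598: f=-0.265739 → w ← 1.120598 + 0.1·(-0.265739) = 1.094024
w(1.3) ≈ 1.0940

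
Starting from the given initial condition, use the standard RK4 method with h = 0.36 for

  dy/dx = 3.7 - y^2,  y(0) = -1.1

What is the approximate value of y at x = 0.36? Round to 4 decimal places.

RK4: k1 = f(x_n, y_n); k2 = f(x_n + h/2, y_n + (h/2)·k1); k3 = f(x_n + h/2, y_n + (h/2)·k2); k4 = f(x_n + h, y_n + h·k3); y_{n+1} = y_n + (h/6)·(k1 + 2k2 + 2k3 + k4).
x=0.000000, y=-1.100000:
  k1 = f(0.000000, -1.100000) = 2.490000
  k2 = f(0.180000, -0.651800) = 3.275157
  k3 = f(0.180000, -0.510472) = 3.439419
  k4 = f(0.360000, 0.138191) = 3.680903
  y ← -1.100000 + (0.36/6)·(k1 + 2k2 + 2k3 + k4) = 0.076003
y(0.36) ≈ 0.0760

0.0760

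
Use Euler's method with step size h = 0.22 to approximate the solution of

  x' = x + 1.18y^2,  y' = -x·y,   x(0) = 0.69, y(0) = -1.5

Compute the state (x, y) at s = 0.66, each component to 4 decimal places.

2.8329, -0.4583

Euler on (x,y): x_{n+1} = x_n + h·x', y_{n+1} = y_n + h·y'.
0.000000: (0.690000, -1.500000); f=(3.345000, 1.035000) → (1.425900, -1.272300)
0.220000: (1.425900, -1.272300); f=(3.336022, 1.814173) → (2.159825, -0.873182)
0.440000: (2.159825, -0.873182); f=(3.059512, 1.885920) → (2.832917, -0.458280)
(x(0.66), y(0.66)) ≈ (2.8329, -0.4583)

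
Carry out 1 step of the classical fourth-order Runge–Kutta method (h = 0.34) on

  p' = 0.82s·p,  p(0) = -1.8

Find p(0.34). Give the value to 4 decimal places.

-1.8874

RK4: k1 = f(s_n, p_n); k2 = f(s_n + h/2, p_n + (h/2)·k1); k3 = f(s_n + h/2, p_n + (h/2)·k2); k4 = f(s_n + h, p_n + h·k3); p_{n+1} = p_n + (h/6)·(k1 + 2k2 + 2k3 + k4).
s=0.000000, p=-1.800000:
  k1 = f(0.000000, -1.800000) = 0.000000
  k2 = f(0.170000, -1.800000) = -0.250920
  k3 = f(0.170000, -1.842656) = -0.256866
  k4 = f(0.340000, -1.887335) = -0.526189
  p ← -1.800000 + (0.34/6)·(k1 + 2k2 + 2k3 + k4) = -1.887366
p(0.34) ≈ -1.8874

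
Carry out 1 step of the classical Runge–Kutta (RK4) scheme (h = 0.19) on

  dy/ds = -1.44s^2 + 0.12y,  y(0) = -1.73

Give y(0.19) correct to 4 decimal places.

RK4: k1 = f(s_n, y_n); k2 = f(s_n + h/2, y_n + (h/2)·k1); k3 = f(s_n + h/2, y_n + (h/2)·k2); k4 = f(s_n + h, y_n + h·k3); y_{n+1} = y_n + (h/6)·(k1 + 2k2 + 2k3 + k4).
s=0.000000, y=-1.730000:
  k1 = f(0.000000, -1.730000) = -0.207600
  k2 = f(0.095000, -1.749722) = -0.222963
  k3 = f(0.095000, -1.751181) = -0.223138
  k4 = f(0.190000, -1.772396) = -0.264672
  y ← -1.730000 + (0.19/6)·(k1 + 2k2 + 2k3 + k4) = -1.773208
y(0.19) ≈ -1.7732

-1.7732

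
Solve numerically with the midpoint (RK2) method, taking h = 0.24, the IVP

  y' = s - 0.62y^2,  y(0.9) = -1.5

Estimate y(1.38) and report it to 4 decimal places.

-1.7320

Midpoint: k1 = f(s_n, y_n); k2 = f(s_n + h/2, y_n + (h/2)·k1); y_{n+1} = y_n + h·k2.
s=0.900000, y=-1.500000:
  k1 = f(0.900000, -1.500000) = -0.495000
  k2 = f(1.020000, -1.559400) = -0.487672
  y ← -1.500000 + 0.24·(-0.487672) = -1.617041
s=1.140000, y=-1.617041:
  k1 = f(1.140000, -1.617041) = -0.481190
  k2 = f(1.260000, -1.674784) = -0.479039
  y ← -1.617041 + 0.24·(-0.479039) = -1.732010
y(1.38) ≈ -1.7320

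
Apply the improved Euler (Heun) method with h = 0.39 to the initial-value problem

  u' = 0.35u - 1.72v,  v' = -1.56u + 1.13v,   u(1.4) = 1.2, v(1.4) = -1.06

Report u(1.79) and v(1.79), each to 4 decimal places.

2.5361, -2.7872

Heun on (u,v): k1 = f(t_n, state_n); k2 = f(t_n + h, state_n + h·k1); state_{n+1} = state_n + (h/2)·(k1 + k2).
1.400000: (1.200000, -1.060000)
  k1 = (2.243200, -3.069800)
  predictor → (2.074848, -2.257222)
  k2 = (4.608619, -5.787424)
  → (2.536105, -2.787159)
(u(1.79), v(1.79)) ≈ (2.5361, -2.7872)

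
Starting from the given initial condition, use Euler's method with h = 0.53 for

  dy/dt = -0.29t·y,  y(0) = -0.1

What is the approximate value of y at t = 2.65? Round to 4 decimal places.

Euler: y_{n+1} = y_n + h·f(t_n, y_n).
t=0.000000, y=-0.100000: f=0.000000 → y ← -0.100000 + 0.53·0.000000 = -0.100000
t=0.530000, y=-0.100000: f=0.015370 → y ← -0.100000 + 0.53·0.015370 = -0.091854
t=1.060000, y=-0.091854: f=0.028236 → y ← -0.091854 + 0.53·0.028236 = -0.076889
t=1.590000, y=-0.076889: f=0.035453 → y ← -0.076889 + 0.53·0.035453 = -0.058099
t=2.120000, y=-0.058099: f=0.035719 → y ← -0.058099 + 0.53·0.035719 = -0.039167
y(2.65) ≈ -0.0392

-0.0392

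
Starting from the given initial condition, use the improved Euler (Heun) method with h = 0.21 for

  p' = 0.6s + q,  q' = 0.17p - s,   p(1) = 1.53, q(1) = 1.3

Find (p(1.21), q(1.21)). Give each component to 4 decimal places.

Heun on (p,q): k1 = f(s_n, state_n); k2 = f(s_n + h, state_n + h·k1); state_{n+1} = state_n + (h/2)·(k1 + k2).
1.000000: (1.530000, 1.300000)
  k1 = (1.900000, -0.739900)
  predictor → (1.929000, 1.144621)
  k2 = (1.870621, -0.882070)
  → (1.925915, 1.129693)
(p(1.21), q(1.21)) ≈ (1.9259, 1.1297)

1.9259, 1.1297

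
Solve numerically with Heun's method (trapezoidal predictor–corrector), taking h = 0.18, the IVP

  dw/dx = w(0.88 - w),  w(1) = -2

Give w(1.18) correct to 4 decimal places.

Heun: k1 = f(x_n, w_n); k2 = f(x_n + h, w_n + h·k1); w_{n+1} = w_n + (h/2)·(k1 + k2).
x=1.000000, w=-2.000000:
  k1 = f(1.000000, -2.000000) = -5.760000
  k2 = f(1.180000, -3.036800) = -11.894538
  w ← -2.000000 + (0.18/2)·(-5.760000 + (-11.894538)) = -3.588908
w(1.18) ≈ -3.5889

-3.5889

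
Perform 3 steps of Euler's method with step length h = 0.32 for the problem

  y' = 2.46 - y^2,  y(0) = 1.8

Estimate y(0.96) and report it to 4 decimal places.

Euler: y_{n+1} = y_n + h·f(s_n, y_n).
s=0.000000, y=1.800000: f=-0.780000 → y ← 1.800000 + 0.32·(-0.780000) = 1.550400
s=0.320000, y=1.550400: f=0.056260 → y ← 1.550400 + 0.32·0.056260 = 1.568403
s=0.640000, y=1.568403: f=0.000112 → y ← 1.568403 + 0.32·0.000112 = 1.568439
y(0.96) ≈ 1.5684

1.5684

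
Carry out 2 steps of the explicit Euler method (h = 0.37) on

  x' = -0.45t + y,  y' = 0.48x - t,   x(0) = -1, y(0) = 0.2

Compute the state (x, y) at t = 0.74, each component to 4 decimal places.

Euler on (x,y): x_{n+1} = x_n + h·x', y_{n+1} = y_n + h·y'.
0.000000: (-1.000000, 0.200000); f=(0.200000, -0.480000) → (-0.926000, 0.022400)
0.370000: (-0.926000, 0.022400); f=(-0.144100, -0.814480) → (-0.979317, -0.278958)
(x(0.74), y(0.74)) ≈ (-0.9793, -0.2790)

-0.9793, -0.2790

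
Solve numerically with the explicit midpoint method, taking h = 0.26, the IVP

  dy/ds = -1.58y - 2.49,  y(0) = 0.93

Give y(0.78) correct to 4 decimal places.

-0.8101

Midpoint: k1 = f(s_n, y_n); k2 = f(s_n + h/2, y_n + (h/2)·k1); y_{n+1} = y_n + h·k2.
s=0.000000, y=0.930000:
  k1 = f(0.000000, 0.930000) = -3.959400
  k2 = f(0.130000, 0.415278) = -3.146139
  y ← 0.930000 + 0.26·(-3.146139) = 0.112004
s=0.260000, y=0.112004:
  k1 = f(0.260000, 0.112004) = -2.666966
  k2 = f(0.390000, -0.234702) = -2.119171
  y ← 0.112004 + 0.26·(-2.119171) = -0.438981
s=0.520000, y=-0.438981:
  k1 = f(0.520000, -0.438981) = -1.796410
  k2 = f(0.650000, -0.672514) = -1.427428
  y ← -0.438981 + 0.26·(-1.427428) = -0.810112
y(0.78) ≈ -0.8101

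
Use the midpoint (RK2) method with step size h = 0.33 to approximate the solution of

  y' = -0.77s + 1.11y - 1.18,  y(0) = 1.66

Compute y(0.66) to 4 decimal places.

Midpoint: k1 = f(s_n, y_n); k2 = f(s_n + h/2, y_n + (h/2)·k1); y_{n+1} = y_n + h·k2.
s=0.000000, y=1.660000:
  k1 = f(0.000000, 1.660000) = 0.662600
  k2 = f(0.165000, 1.769329) = 0.656905
  y ← 1.660000 + 0.33·0.656905 = 1.876779
s=0.330000, y=1.876779:
  k1 = f(0.330000, 1.876779) = 0.649124
  k2 = f(0.495000, 1.983884) = 0.640961
  y ← 1.876779 + 0.33·0.640961 = 2.088296
y(0.66) ≈ 2.0883

2.0883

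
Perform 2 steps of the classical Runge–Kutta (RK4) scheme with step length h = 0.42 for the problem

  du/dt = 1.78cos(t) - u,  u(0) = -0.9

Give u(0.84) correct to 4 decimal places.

0.4835

RK4: k1 = f(t_n, u_n); k2 = f(t_n + h/2, u_n + (h/2)·k1); k3 = f(t_n + h/2, u_n + (h/2)·k2); k4 = f(t_n + h, u_n + h·k3); u_{n+1} = u_n + (h/6)·(k1 + 2k2 + 2k3 + k4).
t=0.000000, u=-0.900000:
  k1 = f(0.000000, -0.900000) = 2.680000
  k2 = f(0.210000, -0.337200) = 2.078095
  k3 = f(0.210000, -0.463600) = 2.204495
  k4 = f(0.420000, 0.025888) = 1.599410
  u ← -0.900000 + (0.42/6)·(k1 + 2k2 + 2k3 + k4) = -0.000879
t=0.420000, u=-0.000879:
  k1 = f(0.420000, -0.000879) = 1.626177
  k2 = f(0.630000, 0.340619) = 1.097670
  k3 = f(0.630000, 0.229632) = 1.208657
  k4 = f(0.840000, 0.506757) = 0.681327
  u ← -0.000879 + (0.42/6)·(k1 + 2k2 + 2k3 + k4) = 0.483532
u(0.84) ≈ 0.4835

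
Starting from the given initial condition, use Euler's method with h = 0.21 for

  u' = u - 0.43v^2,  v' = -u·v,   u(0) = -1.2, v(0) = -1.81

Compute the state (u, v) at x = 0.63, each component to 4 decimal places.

-3.9867, -4.7754

Euler on (u,v): u_{n+1} = u_n + h·u', v_{n+1} = v_n + h·v'.
0.000000: (-1.200000, -1.810000); f=(-2.608723, -2.172000) → (-1.747832, -2.266120)
0.210000: (-1.747832, -2.266120); f=(-3.956011, -3.960797) → (-2.578594, -3.097887)
0.420000: (-2.578594, -3.097887); f=(-6.705264, -7.988194) → (-3.986699, -4.775408)
(u(0.63), v(0.63)) ≈ (-3.9867, -4.7754)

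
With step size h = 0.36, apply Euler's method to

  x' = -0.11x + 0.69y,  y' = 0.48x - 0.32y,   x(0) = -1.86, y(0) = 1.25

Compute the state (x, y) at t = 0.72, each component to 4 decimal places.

-1.2225, 0.4392

Euler on (x,y): x_{n+1} = x_n + h·x', y_{n+1} = y_n + h·y'.
0.000000: (-1.860000, 1.250000); f=(1.067100, -1.292800) → (-1.475844, 0.784592)
0.360000: (-1.475844, 0.784592); f=(0.703711, -0.959475) → (-1.222508, 0.439181)
(x(0.72), y(0.72)) ≈ (-1.2225, 0.4392)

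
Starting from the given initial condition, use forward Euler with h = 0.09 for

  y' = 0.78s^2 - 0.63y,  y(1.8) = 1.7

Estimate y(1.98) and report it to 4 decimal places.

1.9780

Euler: y_{n+1} = y_n + h·f(s_n, y_n).
s=1.800000, y=1.700000: f=1.456200 → y ← 1.700000 + 0.09·1.456200 = 1.831058
s=1.890000, y=1.831058: f=1.632671 → y ← 1.831058 + 0.09·1.632671 = 1.977998
y(1.98) ≈ 1.9780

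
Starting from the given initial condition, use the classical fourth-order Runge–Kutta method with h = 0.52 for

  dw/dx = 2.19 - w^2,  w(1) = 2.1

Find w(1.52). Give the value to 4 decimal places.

1.6246

RK4: k1 = f(x_n, w_n); k2 = f(x_n + h/2, w_n + (h/2)·k1); k3 = f(x_n + h/2, w_n + (h/2)·k2); k4 = f(x_n + h, w_n + h·k3); w_{n+1} = w_n + (h/6)·(k1 + 2k2 + 2k3 + k4).
x=1.000000, w=2.100000:
  k1 = f(1.000000, 2.100000) = -2.220000
  k2 = f(1.260000, 1.522800) = -0.128920
  k3 = f(1.260000, 2.066481) = -2.080343
  k4 = f(1.520000, 1.018222) = 1.153225
  w ← 2.100000 + (0.52/6)·(k1 + 2k2 + 2k3 + k4) = 1.624607
w(1.52) ≈ 1.6246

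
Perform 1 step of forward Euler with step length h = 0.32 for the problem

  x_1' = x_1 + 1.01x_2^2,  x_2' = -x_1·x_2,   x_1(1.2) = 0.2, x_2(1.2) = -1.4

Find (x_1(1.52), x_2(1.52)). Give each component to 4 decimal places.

0.8975, -1.3104

Euler on (x_1,x_2): x_1_{n+1} = x_1_n + h·x_1', x_2_{n+1} = x_2_n + h·x_2'.
1.200000: (0.200000, -1.400000); f=(2.179600, 0.280000) → (0.897472, -1.310400)
(x_1(1.52), x_2(1.52)) ≈ (0.8975, -1.3104)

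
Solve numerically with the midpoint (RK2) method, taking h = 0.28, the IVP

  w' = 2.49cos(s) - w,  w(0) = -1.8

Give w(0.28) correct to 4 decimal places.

-0.7738

Midpoint: k1 = f(s_n, w_n); k2 = f(s_n + h/2, w_n + (h/2)·k1); w_{n+1} = w_n + h·k2.
s=0.000000, w=-1.800000:
  k1 = f(0.000000, -1.800000) = 4.290000
  k2 = f(0.140000, -1.199400) = 3.665038
  w ← -1.800000 + 0.28·3.665038 = -0.773789
w(0.28) ≈ -0.7738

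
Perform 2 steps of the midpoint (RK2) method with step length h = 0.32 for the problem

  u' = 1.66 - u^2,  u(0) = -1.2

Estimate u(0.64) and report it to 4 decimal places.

-0.9126

Midpoint: k1 = f(t_n, u_n); k2 = f(t_n + h/2, u_n + (h/2)·k1); u_{n+1} = u_n + h·k2.
t=0.000000, u=-1.200000:
  k1 = f(0.000000, -1.200000) = 0.220000
  k2 = f(0.160000, -1.164800) = 0.303241
  u ← -1.200000 + 0.32·0.303241 = -1.102963
t=0.320000, u=-1.102963:
  k1 = f(0.320000, -1.102963) = 0.443473
  k2 = f(0.480000, -1.032007) = 0.594961
  u ← -1.102963 + 0.32·0.594961 = -0.912575
u(0.64) ≈ -0.9126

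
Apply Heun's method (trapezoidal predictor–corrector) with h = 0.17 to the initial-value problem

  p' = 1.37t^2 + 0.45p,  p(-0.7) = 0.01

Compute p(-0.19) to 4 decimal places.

0.1970

Heun: k1 = f(t_n, p_n); k2 = f(t_n + h, p_n + h·k1); p_{n+1} = p_n + (h/2)·(k1 + k2).
t=-0.700000, p=0.010000:
  k1 = f(-0.700000, 0.010000) = 0.675800
  k2 = f(-0.530000, 0.124886) = 0.441032
  p ← 0.010000 + (0.17/2)·(0.675800 + 0.441032) = 0.104931
t=-0.530000, p=0.104931:
  k1 = f(-0.530000, 0.104931) = 0.432052
  k2 = f(-0.360000, 0.178380) = 0.257823
  p ← 0.104931 + (0.17/2)·(0.432052 + 0.257823) = 0.163570
t=-0.360000, p=0.163570:
  k1 = f(-0.360000, 0.163570) = 0.251159
  k2 = f(-0.190000, 0.206267) = 0.142277
  p ← 0.163570 + (0.17/2)·(0.251159 + 0.142277) = 0.197012
p(-0.19) ≈ 0.1970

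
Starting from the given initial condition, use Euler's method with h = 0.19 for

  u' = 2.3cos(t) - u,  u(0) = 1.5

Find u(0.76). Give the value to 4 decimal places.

1.8561

Euler: u_{n+1} = u_n + h·f(t_n, u_n).
t=0.000000, u=1.500000: f=0.800000 → u ← 1.500000 + 0.19·0.800000 = 1.652000
t=0.190000, u=1.652000: f=0.606610 → u ← 1.652000 + 0.19·0.606610 = 1.767256
t=0.380000, u=1.767256: f=0.368673 → u ← 1.767256 + 0.19·0.368673 = 1.837304
t=0.570000, u=1.837304: f=0.099069 → u ← 1.837304 + 0.19·0.099069 = 1.856127
u(0.76) ≈ 1.8561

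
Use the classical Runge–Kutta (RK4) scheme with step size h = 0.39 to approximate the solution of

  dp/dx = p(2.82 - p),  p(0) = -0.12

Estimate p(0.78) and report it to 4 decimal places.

RK4: k1 = f(x_n, p_n); k2 = f(x_n + h/2, p_n + (h/2)·k1); k3 = f(x_n + h/2, p_n + (h/2)·k2); k4 = f(x_n + h, p_n + h·k3); p_{n+1} = p_n + (h/6)·(k1 + 2k2 + 2k3 + k4).
x=0.000000, p=-0.120000:
  k1 = f(0.000000, -0.120000) = -0.352800
  k2 = f(0.195000, -0.188796) = -0.568049
  k3 = f(0.195000, -0.230769) = -0.704025
  k4 = f(0.390000, -0.394570) = -1.268371
  p ← -0.120000 + (0.39/6)·(k1 + 2k2 + 2k3 + k4) = -0.390746
x=0.390000, p=-0.390746:
  k1 = f(0.390000, -0.390746) = -1.254585
  k2 = f(0.585000, -0.635390) = -2.195519
  k3 = f(0.585000, -0.818872) = -2.979770
  k4 = f(0.780000, -1.552856) = -6.790415
  p ← -0.390746 + (0.39/6)·(k1 + 2k2 + 2k3 + k4) = -1.586458
p(0.78) ≈ -1.5865

-1.5865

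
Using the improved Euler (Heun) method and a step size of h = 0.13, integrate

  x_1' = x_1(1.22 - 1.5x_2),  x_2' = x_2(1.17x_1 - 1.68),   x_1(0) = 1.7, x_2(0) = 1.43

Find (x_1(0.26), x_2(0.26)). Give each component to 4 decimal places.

1.3191, 1.4583

Heun on (x_1,x_2): k1 = f(s_n, state_n); k2 = f(s_n + h, state_n + h·k1); state_{n+1} = state_n + (h/2)·(k1 + k2).
0.000000: (1.700000, 1.430000)
  k1 = (-1.572500, 0.441870)
  predictor → (1.495575, 1.487443)
  k2 = (-1.512273, 0.103857)
  → (1.499490, 1.465472)
0.130000: (1.499490, 1.465472)
  k1 = (-1.466814, 0.109036)
  predictor → (1.308804, 1.479647)
  k2 = (-1.308111, -0.220022)
  → (1.319120, 1.458258)
(x_1(0.26), x_2(0.26)) ≈ (1.3191, 1.4583)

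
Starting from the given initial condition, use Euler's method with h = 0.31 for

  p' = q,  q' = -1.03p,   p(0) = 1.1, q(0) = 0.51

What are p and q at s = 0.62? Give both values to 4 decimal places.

Euler on (p,q): p_{n+1} = p_n + h·p', q_{n+1} = q_n + h·q'.
0.000000: (1.100000, 0.510000); f=(0.510000, -1.133000) → (1.258100, 0.158770)
0.310000: (1.258100, 0.158770); f=(0.158770, -1.295843) → (1.307319, -0.242941)
(p(0.62), q(0.62)) ≈ (1.3073, -0.2429)

1.3073, -0.2429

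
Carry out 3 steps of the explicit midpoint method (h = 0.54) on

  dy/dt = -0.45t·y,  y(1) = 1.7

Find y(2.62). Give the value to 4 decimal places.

0.4564

Midpoint: k1 = f(t_n, y_n); k2 = f(t_n + h/2, y_n + (h/2)·k1); y_{n+1} = y_n + h·k2.
t=1.000000, y=1.700000:
  k1 = f(1.000000, 1.700000) = -0.765000
  k2 = f(1.270000, 1.493450) = -0.853507
  y ← 1.700000 + 0.54·(-0.853507) = 1.239106
t=1.540000, y=1.239106:
  k1 = f(1.540000, 1.239106) = -0.858701
  k2 = f(1.810000, 1.007257) = -0.820411
  y ← 1.239106 + 0.54·(-0.820411) = 0.796084
t=2.080000, y=0.796084:
  k1 = f(2.080000, 0.796084) = -0.745135
  k2 = f(2.350000, 0.594898) = -0.629105
  y ← 0.796084 + 0.54·(-0.629105) = 0.456368
y(2.62) ≈ 0.4564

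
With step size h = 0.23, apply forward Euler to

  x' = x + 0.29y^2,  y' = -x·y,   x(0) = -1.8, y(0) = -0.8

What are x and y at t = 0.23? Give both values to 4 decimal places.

Euler on (x,y): x_{n+1} = x_n + h·x', y_{n+1} = y_n + h·y'.
0.000000: (-1.800000, -0.800000); f=(-1.614400, -1.440000) → (-2.171312, -1.131200)
(x(0.23), y(0.23)) ≈ (-2.1713, -1.1312)

-2.1713, -1.1312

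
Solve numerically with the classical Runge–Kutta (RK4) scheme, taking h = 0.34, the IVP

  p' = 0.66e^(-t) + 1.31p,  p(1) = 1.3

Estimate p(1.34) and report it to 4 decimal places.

RK4: k1 = f(t_n, p_n); k2 = f(t_n + h/2, p_n + (h/2)·k1); k3 = f(t_n + h/2, p_n + (h/2)·k2); k4 = f(t_n + h, p_n + h·k3); p_{n+1} = p_n + (h/6)·(k1 + 2k2 + 2k3 + k4).
t=1.000000, p=1.300000:
  k1 = f(1.000000, 1.300000) = 1.945800
  k2 = f(1.170000, 1.630786) = 2.341172
  k3 = f(1.170000, 1.697999) = 2.429221
  k4 = f(1.340000, 2.125935) = 2.957793
  p ← 1.300000 + (0.34/6)·(k1 + 2k2 + 2k3 + k4) = 2.118515
p(1.34) ≈ 2.1185

2.1185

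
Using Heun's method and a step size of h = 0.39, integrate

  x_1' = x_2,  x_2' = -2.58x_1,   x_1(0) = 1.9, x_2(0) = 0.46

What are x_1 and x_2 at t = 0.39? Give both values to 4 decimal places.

Heun on (x_1,x_2): k1 = f(t_n, state_n); k2 = f(t_n + h, state_n + h·k1); state_{n+1} = state_n + (h/2)·(k1 + k2).
0.000000: (1.900000, 0.460000)
  k1 = (0.460000, -4.902000)
  predictor → (2.079400, -1.451780)
  k2 = (-1.451780, -5.364852)
  → (1.706603, -1.542036)
(x_1(0.39), x_2(0.39)) ≈ (1.7066, -1.5420)

1.7066, -1.5420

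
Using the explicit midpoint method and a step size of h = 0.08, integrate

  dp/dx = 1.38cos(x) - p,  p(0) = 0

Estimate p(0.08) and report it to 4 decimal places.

0.1059

Midpoint: k1 = f(x_n, p_n); k2 = f(x_n + h/2, p_n + (h/2)·k1); p_{n+1} = p_n + h·k2.
x=0.000000, p=0.000000:
  k1 = f(0.000000, 0.000000) = 1.380000
  k2 = f(0.040000, 0.055200) = 1.323696
  p ← 0.000000 + 0.08·1.323696 = 0.105896
p(0.08) ≈ 0.1059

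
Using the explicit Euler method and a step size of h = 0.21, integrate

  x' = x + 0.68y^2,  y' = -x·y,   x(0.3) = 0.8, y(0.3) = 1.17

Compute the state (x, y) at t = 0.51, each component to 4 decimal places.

1.1635, 0.9734

Euler on (x,y): x_{n+1} = x_n + h·x', y_{n+1} = y_n + h·y'.
0.300000: (0.800000, 1.170000); f=(1.730852, -0.936000) → (1.163479, 0.973440)
(x(0.51), y(0.51)) ≈ (1.1635, 0.9734)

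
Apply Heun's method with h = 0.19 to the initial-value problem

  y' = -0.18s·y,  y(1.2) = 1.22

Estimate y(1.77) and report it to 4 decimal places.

Heun: k1 = f(s_n, y_n); k2 = f(s_n + h, y_n + h·k1); y_{n+1} = y_n + (h/2)·(k1 + k2).
s=1.200000, y=1.220000:
  k1 = f(1.200000, 1.220000) = -0.263520
  k2 = f(1.390000, 1.169931) = -0.292717
  y ← 1.220000 + (0.19/2)·(-0.263520 + (-0.292717)) = 1.167158
s=1.390000, y=1.167158:
  k1 = f(1.390000, 1.167158) = -0.292023
  k2 = f(1.580000, 1.111673) = -0.316160
  y ← 1.167158 + (0.19/2)·(-0.292023 + (-0.316160)) = 1.109380
s=1.580000, y=1.109380:
  k1 = f(1.580000, 1.109380) = -0.315508
  k2 = f(1.770000, 1.049434) = -0.334350
  y ← 1.109380 + (0.19/2)·(-0.315508 + (-0.334350)) = 1.047644
y(1.77) ≈ 1.0476

1.0476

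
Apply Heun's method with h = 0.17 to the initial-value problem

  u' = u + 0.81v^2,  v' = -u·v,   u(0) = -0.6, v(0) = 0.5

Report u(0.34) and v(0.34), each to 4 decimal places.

Heun on (u,v): k1 = f(t_n, state_n); k2 = f(t_n + h, state_n + h·k1); state_{n+1} = state_n + (h/2)·(k1 + k2).
0.000000: (-0.600000, 0.500000)
  k1 = (-0.397500, 0.300000)
  predictor → (-0.667575, 0.551000)
  k2 = (-0.421658, 0.367834)
  → (-0.669628, 0.556766)
0.170000: (-0.669628, 0.556766)
  k1 = (-0.418538, 0.372826)
  predictor → (-0.740780, 0.620146)
  k2 = (-0.429269, 0.459392)
  → (-0.741692, 0.627504)
(u(0.34), v(0.34)) ≈ (-0.7417, 0.6275)

-0.7417, 0.6275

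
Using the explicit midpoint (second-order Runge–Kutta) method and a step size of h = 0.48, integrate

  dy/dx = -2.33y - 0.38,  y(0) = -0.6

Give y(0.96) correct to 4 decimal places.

Midpoint: k1 = f(x_n, y_n); k2 = f(x_n + h/2, y_n + (h/2)·k1); y_{n+1} = y_n + h·k2.
x=0.000000, y=-0.600000:
  k1 = f(0.000000, -0.600000) = 1.018000
  k2 = f(0.240000, -0.355680) = 0.448734
  y ← -0.600000 + 0.48·0.448734 = -0.384607
x=0.480000, y=-0.384607:
  k1 = f(0.480000, -0.384607) = 0.516135
  k2 = f(0.720000, -0.260735) = 0.227513
  y ← -0.384607 + 0.48·0.227513 = -0.275401
y(0.96) ≈ -0.2754

-0.2754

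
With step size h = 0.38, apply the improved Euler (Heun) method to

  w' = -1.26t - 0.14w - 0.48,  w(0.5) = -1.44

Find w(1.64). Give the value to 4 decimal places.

Heun: k1 = f(t_n, w_n); k2 = f(t_n + h, w_n + h·k1); w_{n+1} = w_n + (h/2)·(k1 + k2).
t=0.500000, w=-1.440000:
  k1 = f(0.500000, -1.440000) = -0.908400
  k2 = f(0.880000, -1.785192) = -1.338873
  w ← -1.440000 + (0.38/2)·(-0.908400 + (-1.338873)) = -1.866982
t=0.880000, w=-1.866982:
  k1 = f(0.880000, -1.866982) = -1.327423
  k2 = f(1.260000, -2.371402) = -1.735604
  w ← -1.866982 + (0.38/2)·(-1.327423 + (-1.735604)) = -2.448957
t=1.260000, w=-2.448957:
  k1 = f(1.260000, -2.448957) = -1.724746
  k2 = f(1.640000, -3.104360) = -2.111790
  w ← -2.448957 + (0.38/2)·(-1.724746 + (-2.111790)) = -3.177899
w(1.64) ≈ -3.1779

-3.1779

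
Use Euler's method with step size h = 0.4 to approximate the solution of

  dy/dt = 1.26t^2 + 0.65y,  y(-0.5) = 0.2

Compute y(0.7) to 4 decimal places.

0.6518

Euler: y_{n+1} = y_n + h·f(t_n, y_n).
t=-0.500000, y=0.200000: f=0.445000 → y ← 0.200000 + 0.4·0.445000 = 0.378000
t=-0.100000, y=0.378000: f=0.258300 → y ← 0.378000 + 0.4·0.258300 = 0.481320
t=0.300000, y=0.481320: f=0.426258 → y ← 0.481320 + 0.4·0.426258 = 0.651823
y(0.7) ≈ 0.6518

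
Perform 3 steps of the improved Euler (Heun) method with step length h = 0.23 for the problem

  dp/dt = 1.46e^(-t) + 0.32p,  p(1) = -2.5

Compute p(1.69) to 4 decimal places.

Heun: k1 = f(t_n, p_n); k2 = f(t_n + h, p_n + h·k1); p_{n+1} = p_n + (h/2)·(k1 + k2).
t=1.000000, p=-2.500000:
  k1 = f(1.000000, -2.500000) = -0.262896
  k2 = f(1.230000, -2.560466) = -0.392602
  p ← -2.500000 + (0.23/2)·(-0.262896 + (-0.392602)) = -2.575382
t=1.230000, p=-2.575382:
  k1 = f(1.230000, -2.575382) = -0.397375
  k2 = f(1.460000, -2.666779) = -0.514304
  p ← -2.575382 + (0.23/2)·(-0.397375 + (-0.514304)) = -2.680225
t=1.460000, p=-2.680225:
  k1 = f(1.460000, -2.680225) = -0.518607
  k2 = f(1.690000, -2.799505) = -0.626443
  p ← -2.680225 + (0.23/2)·(-0.518607 + (-0.626443)) = -2.811906
p(1.69) ≈ -2.8119

-2.8119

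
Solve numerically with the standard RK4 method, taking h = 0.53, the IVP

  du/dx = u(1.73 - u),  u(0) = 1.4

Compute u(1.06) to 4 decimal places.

RK4: k1 = f(x_n, u_n); k2 = f(x_n + h/2, u_n + (h/2)·k1); k3 = f(x_n + h/2, u_n + (h/2)·k2); k4 = f(x_n + h, u_n + h·k3); u_{n+1} = u_n + (h/6)·(k1 + 2k2 + 2k3 + k4).
x=0.000000, u=1.400000:
  k1 = f(0.000000, 1.400000) = 0.462000
  k2 = f(0.265000, 1.522430) = 0.316011
  k3 = f(0.265000, 1.483743) = 0.365382
  k4 = f(0.530000, 1.593653) = 0.217290
  u ← 1.400000 + (0.53/6)·(k1 + 2k2 + 2k3 + k4) = 1.580383
x=0.530000, u=1.580383:
  k1 = f(0.530000, 1.580383) = 0.236452
  k2 = f(0.795000, 1.643043) = 0.142874
  k3 = f(0.795000, 1.618245) = 0.180847
  k4 = f(1.060000, 1.676232) = 0.090127
  u ← 1.580383 + (0.53/6)·(k1 + 2k2 + 2k3 + k4) = 1.666422
u(1.06) ≈ 1.6664

1.6664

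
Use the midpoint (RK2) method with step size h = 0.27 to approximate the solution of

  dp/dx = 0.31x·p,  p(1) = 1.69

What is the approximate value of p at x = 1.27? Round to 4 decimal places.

Midpoint: k1 = f(x_n, p_n); k2 = f(x_n + h/2, p_n + (h/2)·k1); p_{n+1} = p_n + h·k2.
x=1.000000, p=1.690000:
  k1 = f(1.000000, 1.690000) = 0.523900
  k2 = f(1.135000, 1.760726) = 0.619512
  p ← 1.690000 + 0.27·0.619512 = 1.857268
p(1.27) ≈ 1.8573

1.8573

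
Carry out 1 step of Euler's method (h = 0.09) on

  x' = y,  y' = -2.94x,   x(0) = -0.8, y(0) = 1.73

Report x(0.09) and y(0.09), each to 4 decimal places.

-0.6443, 1.9417

Euler on (x,y): x_{n+1} = x_n + h·x', y_{n+1} = y_n + h·y'.
0.000000: (-0.800000, 1.730000); f=(1.730000, 2.352000) → (-0.644300, 1.941680)
(x(0.09), y(0.09)) ≈ (-0.6443, 1.9417)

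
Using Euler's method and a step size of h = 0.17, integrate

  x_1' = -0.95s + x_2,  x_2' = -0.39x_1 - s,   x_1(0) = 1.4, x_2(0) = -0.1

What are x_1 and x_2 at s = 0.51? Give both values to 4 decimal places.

1.2146, -0.4589

Euler on (x_1,x_2): x_1_{n+1} = x_1_n + h·x_1', x_2_{n+1} = x_2_n + h·x_2'.
0.000000: (1.400000, -0.100000); f=(-0.100000, -0.546000) → (1.383000, -0.192820)
0.170000: (1.383000, -0.192820); f=(-0.354320, -0.709370) → (1.322766, -0.313413)
0.340000: (1.322766, -0.313413); f=(-0.636413, -0.855879) → (1.214575, -0.458912)
(x_1(0.51), x_2(0.51)) ≈ (1.2146, -0.4589)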